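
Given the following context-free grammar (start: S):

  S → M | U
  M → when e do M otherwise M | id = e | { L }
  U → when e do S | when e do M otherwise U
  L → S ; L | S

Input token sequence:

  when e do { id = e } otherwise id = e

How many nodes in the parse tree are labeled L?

1

[S [M when e do [M { [L [S [M id = e]]] }] otherwise [M id = e]]]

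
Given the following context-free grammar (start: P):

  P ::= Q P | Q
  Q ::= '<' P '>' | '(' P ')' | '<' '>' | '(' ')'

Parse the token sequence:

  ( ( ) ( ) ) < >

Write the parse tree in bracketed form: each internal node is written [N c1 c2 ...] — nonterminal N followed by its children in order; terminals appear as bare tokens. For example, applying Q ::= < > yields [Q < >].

[P [Q ( [P [Q ( )] [P [Q ( )]]] )] [P [Q < >]]]

P
Q P
( P ) P
( Q P ) P
( ( ) P ) P
( ( ) Q ) P
( ( ) ( ) ) P
( ( ) ( ) ) Q
( ( ) ( ) ) < >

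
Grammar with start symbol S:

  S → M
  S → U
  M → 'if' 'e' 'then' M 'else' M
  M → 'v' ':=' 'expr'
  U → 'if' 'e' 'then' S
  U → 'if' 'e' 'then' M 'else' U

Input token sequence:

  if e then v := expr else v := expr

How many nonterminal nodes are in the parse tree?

[S [M if e then [M v := expr] else [M v := expr]]]

4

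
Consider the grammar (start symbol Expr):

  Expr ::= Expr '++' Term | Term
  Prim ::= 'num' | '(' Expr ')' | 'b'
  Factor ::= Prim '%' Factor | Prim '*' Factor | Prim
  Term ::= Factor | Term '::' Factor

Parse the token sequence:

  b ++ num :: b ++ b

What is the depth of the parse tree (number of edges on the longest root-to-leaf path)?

6

[Expr [Expr [Expr [Term [Factor [Prim b]]]] ++ [Term [Term [Factor [Prim num]]] :: [Factor [Prim b]]]] ++ [Term [Factor [Prim b]]]]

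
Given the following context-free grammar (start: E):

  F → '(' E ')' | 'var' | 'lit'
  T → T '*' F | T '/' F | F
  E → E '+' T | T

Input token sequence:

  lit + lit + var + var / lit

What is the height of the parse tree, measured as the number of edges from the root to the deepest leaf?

[E [E [E [E [T [F lit]]] + [T [F lit]]] + [T [F var]]] + [T [T [F var]] / [F lit]]]

6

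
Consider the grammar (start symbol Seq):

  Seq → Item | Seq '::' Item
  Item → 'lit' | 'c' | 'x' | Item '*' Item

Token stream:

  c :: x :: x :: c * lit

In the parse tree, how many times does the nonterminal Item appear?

[Seq [Seq [Seq [Seq [Item c]] :: [Item x]] :: [Item x]] :: [Item [Item c] * [Item lit]]]

6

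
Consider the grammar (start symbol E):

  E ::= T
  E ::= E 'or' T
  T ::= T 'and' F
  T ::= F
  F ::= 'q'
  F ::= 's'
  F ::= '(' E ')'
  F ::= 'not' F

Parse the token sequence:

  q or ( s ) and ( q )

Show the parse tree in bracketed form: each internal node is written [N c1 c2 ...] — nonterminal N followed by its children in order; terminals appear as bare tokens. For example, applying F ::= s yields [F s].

[E [E [T [F q]]] or [T [T [F ( [E [T [F s]]] )]] and [F ( [E [T [F q]]] )]]]

E
E or T
T or T
F or T
q or T
q or T and F
q or F and F
q or ( E ) and F
q or ( T ) and F
q or ( F ) and F
q or ( s ) and F
q or ( s ) and ( E )
q or ( s ) and ( T )
q or ( s ) and ( F )
q or ( s ) and ( q )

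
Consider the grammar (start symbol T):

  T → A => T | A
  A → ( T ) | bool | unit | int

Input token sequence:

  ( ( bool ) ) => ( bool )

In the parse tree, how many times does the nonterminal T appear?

5

[T [A ( [T [A ( [T [A bool]] )]] )] => [T [A ( [T [A bool]] )]]]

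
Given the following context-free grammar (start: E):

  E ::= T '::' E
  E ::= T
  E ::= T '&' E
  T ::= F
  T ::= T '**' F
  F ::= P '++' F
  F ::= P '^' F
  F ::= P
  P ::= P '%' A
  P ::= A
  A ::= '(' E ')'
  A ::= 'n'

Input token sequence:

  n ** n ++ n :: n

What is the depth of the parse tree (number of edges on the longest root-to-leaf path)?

6

[E [T [T [F [P [A n]]]] ** [F [P [A n]] ++ [F [P [A n]]]]] :: [E [T [F [P [A n]]]]]]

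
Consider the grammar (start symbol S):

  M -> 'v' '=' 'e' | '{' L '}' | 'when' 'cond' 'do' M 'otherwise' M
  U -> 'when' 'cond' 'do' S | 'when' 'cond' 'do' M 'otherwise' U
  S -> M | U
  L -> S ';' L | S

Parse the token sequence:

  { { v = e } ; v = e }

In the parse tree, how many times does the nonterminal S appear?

4

[S [M { [L [S [M { [L [S [M v = e]]] }]] ; [L [S [M v = e]]]] }]]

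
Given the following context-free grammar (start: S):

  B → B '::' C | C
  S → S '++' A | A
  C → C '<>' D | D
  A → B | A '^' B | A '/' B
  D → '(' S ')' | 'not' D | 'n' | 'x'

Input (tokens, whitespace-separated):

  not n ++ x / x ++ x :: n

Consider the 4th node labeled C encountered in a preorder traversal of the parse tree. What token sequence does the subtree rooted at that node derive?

x

[S [S [S [A [B [C [D not [D n]]]]]] ++ [A [A [B [C [D x]]]] / [B [C [D x]]]]] ++ [A [B [B [C [D x]]] :: [C [D n]]]]]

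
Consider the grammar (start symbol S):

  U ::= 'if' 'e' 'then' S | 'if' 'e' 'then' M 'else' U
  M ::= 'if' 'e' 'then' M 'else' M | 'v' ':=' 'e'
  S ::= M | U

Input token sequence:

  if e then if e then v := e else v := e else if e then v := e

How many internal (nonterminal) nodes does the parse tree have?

8

[S [U if e then [M if e then [M v := e] else [M v := e]] else [U if e then [S [M v := e]]]]]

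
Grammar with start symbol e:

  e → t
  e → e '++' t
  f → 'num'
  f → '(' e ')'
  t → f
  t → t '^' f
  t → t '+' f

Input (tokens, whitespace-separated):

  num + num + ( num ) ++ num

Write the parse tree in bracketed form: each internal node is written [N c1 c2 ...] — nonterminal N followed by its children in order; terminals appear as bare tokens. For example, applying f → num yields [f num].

e
e ++ t
t ++ t
t + f ++ t
t + f + f ++ t
f + f + f ++ t
num + f + f ++ t
num + num + f ++ t
num + num + ( e ) ++ t
num + num + ( t ) ++ t
num + num + ( f ) ++ t
num + num + ( num ) ++ t
num + num + ( num ) ++ f
num + num + ( num ) ++ num

[e [e [t [t [t [f num]] + [f num]] + [f ( [e [t [f num]]] )]]] ++ [t [f num]]]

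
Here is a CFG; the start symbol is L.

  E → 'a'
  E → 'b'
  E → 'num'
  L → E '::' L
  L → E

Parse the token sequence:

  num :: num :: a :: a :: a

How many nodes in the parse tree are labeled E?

[L [E num] :: [L [E num] :: [L [E a] :: [L [E a] :: [L [E a]]]]]]

5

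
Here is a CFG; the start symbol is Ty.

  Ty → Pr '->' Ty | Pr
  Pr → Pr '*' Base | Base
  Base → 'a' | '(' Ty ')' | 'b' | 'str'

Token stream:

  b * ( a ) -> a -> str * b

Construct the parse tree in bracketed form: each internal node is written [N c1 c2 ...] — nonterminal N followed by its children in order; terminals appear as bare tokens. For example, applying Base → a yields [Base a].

[Ty [Pr [Pr [Base b]] * [Base ( [Ty [Pr [Base a]]] )]] -> [Ty [Pr [Base a]] -> [Ty [Pr [Pr [Base str]] * [Base b]]]]]

Ty
Pr -> Ty
Pr * Base -> Ty
Base * Base -> Ty
b * Base -> Ty
b * ( Ty ) -> Ty
b * ( Pr ) -> Ty
b * ( Base ) -> Ty
b * ( a ) -> Ty
b * ( a ) -> Pr -> Ty
b * ( a ) -> Base -> Ty
b * ( a ) -> a -> Ty
b * ( a ) -> a -> Pr
b * ( a ) -> a -> Pr * Base
b * ( a ) -> a -> Base * Base
b * ( a ) -> a -> str * Base
b * ( a ) -> a -> str * b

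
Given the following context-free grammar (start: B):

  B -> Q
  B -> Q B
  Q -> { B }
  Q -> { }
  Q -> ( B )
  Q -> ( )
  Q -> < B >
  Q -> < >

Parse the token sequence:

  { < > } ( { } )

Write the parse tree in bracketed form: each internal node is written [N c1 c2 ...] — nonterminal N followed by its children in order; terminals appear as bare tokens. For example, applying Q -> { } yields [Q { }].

B
Q B
{ B } B
{ Q } B
{ < > } B
{ < > } Q
{ < > } ( B )
{ < > } ( Q )
{ < > } ( { } )

[B [Q { [B [Q < >]] }] [B [Q ( [B [Q { }]] )]]]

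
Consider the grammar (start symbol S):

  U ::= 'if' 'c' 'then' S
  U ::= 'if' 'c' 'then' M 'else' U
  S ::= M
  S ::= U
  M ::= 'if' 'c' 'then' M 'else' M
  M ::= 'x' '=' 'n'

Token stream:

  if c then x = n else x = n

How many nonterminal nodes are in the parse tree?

4

[S [M if c then [M x = n] else [M x = n]]]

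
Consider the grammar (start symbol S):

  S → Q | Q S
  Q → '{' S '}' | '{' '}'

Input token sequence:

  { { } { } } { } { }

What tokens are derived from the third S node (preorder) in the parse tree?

{ }

[S [Q { [S [Q { }] [S [Q { }]]] }] [S [Q { }] [S [Q { }]]]]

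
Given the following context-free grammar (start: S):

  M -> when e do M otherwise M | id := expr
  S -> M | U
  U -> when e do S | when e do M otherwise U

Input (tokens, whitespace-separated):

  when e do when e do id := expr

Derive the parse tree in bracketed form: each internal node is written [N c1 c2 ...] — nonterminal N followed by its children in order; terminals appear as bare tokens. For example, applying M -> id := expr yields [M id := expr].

[S [U when e do [S [U when e do [S [M id := expr]]]]]]

S
U
when e do S
when e do U
when e do when e do S
when e do when e do M
when e do when e do id := expr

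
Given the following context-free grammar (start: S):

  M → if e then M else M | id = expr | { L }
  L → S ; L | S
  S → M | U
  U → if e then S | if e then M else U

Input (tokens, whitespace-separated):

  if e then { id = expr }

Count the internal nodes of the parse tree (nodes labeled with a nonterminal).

7

[S [U if e then [S [M { [L [S [M id = expr]]] }]]]]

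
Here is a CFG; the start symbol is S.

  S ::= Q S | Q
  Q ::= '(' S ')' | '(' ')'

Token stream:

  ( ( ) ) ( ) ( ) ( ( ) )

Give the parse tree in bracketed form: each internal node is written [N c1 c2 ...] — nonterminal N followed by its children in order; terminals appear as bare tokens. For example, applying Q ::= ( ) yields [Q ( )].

S
Q S
( S ) S
( Q ) S
( ( ) ) S
( ( ) ) Q S
( ( ) ) ( ) S
( ( ) ) ( ) Q S
( ( ) ) ( ) ( ) S
( ( ) ) ( ) ( ) Q
( ( ) ) ( ) ( ) ( S )
( ( ) ) ( ) ( ) ( Q )
( ( ) ) ( ) ( ) ( ( ) )

[S [Q ( [S [Q ( )]] )] [S [Q ( )] [S [Q ( )] [S [Q ( [S [Q ( )]] )]]]]]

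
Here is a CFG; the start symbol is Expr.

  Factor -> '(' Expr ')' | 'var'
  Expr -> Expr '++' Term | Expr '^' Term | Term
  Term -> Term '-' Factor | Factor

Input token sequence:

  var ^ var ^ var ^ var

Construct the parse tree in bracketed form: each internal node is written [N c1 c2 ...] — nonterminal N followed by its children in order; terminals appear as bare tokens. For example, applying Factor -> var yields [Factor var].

[Expr [Expr [Expr [Expr [Term [Factor var]]] ^ [Term [Factor var]]] ^ [Term [Factor var]]] ^ [Term [Factor var]]]

Expr
Expr ^ Term
Expr ^ Term ^ Term
Expr ^ Term ^ Term ^ Term
Term ^ Term ^ Term ^ Term
Factor ^ Term ^ Term ^ Term
var ^ Term ^ Term ^ Term
var ^ Factor ^ Term ^ Term
var ^ var ^ Term ^ Term
var ^ var ^ Factor ^ Term
var ^ var ^ var ^ Term
var ^ var ^ var ^ Factor
var ^ var ^ var ^ var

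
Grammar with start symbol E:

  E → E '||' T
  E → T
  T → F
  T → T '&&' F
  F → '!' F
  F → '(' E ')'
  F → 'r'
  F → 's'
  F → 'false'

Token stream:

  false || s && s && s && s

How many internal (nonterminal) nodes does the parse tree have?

[E [E [T [F false]]] || [T [T [T [T [F s]] && [F s]] && [F s]] && [F s]]]

12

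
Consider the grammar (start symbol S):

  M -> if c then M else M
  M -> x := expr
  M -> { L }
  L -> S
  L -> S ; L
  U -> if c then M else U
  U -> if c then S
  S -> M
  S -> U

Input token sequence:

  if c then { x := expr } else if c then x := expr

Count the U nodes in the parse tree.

2

[S [U if c then [M { [L [S [M x := expr]]] }] else [U if c then [S [M x := expr]]]]]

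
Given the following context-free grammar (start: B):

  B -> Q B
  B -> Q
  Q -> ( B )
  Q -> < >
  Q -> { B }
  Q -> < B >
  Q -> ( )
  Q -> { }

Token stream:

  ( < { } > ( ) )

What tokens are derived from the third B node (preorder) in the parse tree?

{ }

[B [Q ( [B [Q < [B [Q { }]] >] [B [Q ( )]]] )]]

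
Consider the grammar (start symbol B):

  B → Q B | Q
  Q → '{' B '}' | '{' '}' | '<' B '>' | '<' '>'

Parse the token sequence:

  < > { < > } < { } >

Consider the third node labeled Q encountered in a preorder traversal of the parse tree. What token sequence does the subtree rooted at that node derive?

[B [Q < >] [B [Q { [B [Q < >]] }] [B [Q < [B [Q { }]] >]]]]

< >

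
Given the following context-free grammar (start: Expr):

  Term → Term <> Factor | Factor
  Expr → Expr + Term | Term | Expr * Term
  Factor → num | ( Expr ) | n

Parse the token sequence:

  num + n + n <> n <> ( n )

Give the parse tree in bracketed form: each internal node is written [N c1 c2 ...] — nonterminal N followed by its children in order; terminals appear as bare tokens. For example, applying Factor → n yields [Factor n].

[Expr [Expr [Expr [Term [Factor num]]] + [Term [Factor n]]] + [Term [Term [Term [Factor n]] <> [Factor n]] <> [Factor ( [Expr [Term [Factor n]]] )]]]

Expr
Expr + Term
Expr + Term + Term
Term + Term + Term
Factor + Term + Term
num + Term + Term
num + Factor + Term
num + n + Term
num + n + Term <> Factor
num + n + Term <> Factor <> Factor
num + n + Factor <> Factor <> Factor
num + n + n <> Factor <> Factor
num + n + n <> n <> Factor
num + n + n <> n <> ( Expr )
num + n + n <> n <> ( Term )
num + n + n <> n <> ( Factor )
num + n + n <> n <> ( n )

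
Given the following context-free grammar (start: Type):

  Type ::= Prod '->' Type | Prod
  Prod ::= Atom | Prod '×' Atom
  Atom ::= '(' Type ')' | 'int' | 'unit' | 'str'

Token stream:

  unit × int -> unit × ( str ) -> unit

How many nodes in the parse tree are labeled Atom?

6

[Type [Prod [Prod [Atom unit]] × [Atom int]] -> [Type [Prod [Prod [Atom unit]] × [Atom ( [Type [Prod [Atom str]]] )]] -> [Type [Prod [Atom unit]]]]]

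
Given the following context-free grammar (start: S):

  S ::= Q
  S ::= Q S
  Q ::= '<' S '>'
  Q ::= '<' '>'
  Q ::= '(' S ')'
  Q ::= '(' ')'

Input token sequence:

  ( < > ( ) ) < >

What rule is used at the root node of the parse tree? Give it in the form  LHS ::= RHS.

S ::= Q S

[S [Q ( [S [Q < >] [S [Q ( )]]] )] [S [Q < >]]]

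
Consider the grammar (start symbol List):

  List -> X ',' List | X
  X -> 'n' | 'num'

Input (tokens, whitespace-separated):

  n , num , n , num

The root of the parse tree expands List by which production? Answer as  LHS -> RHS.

[List [X n] , [List [X num] , [List [X n] , [List [X num]]]]]

List -> X ',' List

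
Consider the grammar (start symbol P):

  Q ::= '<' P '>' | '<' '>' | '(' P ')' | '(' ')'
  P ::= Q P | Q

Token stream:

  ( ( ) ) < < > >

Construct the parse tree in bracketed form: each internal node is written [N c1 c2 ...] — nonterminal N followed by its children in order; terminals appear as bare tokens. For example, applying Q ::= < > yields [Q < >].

[P [Q ( [P [Q ( )]] )] [P [Q < [P [Q < >]] >]]]

P
Q P
( P ) P
( Q ) P
( ( ) ) P
( ( ) ) Q
( ( ) ) < P >
( ( ) ) < Q >
( ( ) ) < < > >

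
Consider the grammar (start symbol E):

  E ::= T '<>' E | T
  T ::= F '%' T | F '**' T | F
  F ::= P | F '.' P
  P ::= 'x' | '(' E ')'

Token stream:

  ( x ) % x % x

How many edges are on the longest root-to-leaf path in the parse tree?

[E [T [F [P ( [E [T [F [P x]]]] )]] % [T [F [P x]] % [T [F [P x]]]]]]

8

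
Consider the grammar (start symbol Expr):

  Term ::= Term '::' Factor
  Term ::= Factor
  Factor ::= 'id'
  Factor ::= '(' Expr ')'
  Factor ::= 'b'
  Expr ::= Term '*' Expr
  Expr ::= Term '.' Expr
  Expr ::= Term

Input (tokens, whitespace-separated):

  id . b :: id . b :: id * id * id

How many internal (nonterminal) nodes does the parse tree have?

[Expr [Term [Factor id]] . [Expr [Term [Term [Factor b]] :: [Factor id]] . [Expr [Term [Term [Factor b]] :: [Factor id]] * [Expr [Term [Factor id]] * [Expr [Term [Factor id]]]]]]]

19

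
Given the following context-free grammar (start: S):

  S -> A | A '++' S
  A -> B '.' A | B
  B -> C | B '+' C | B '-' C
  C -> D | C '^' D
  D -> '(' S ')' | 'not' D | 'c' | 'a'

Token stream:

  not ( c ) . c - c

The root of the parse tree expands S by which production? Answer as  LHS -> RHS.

[S [A [B [C [D not [D ( [S [A [B [C [D c]]]]] )]]]] . [A [B [B [C [D c]]] - [C [D c]]]]]]

S -> A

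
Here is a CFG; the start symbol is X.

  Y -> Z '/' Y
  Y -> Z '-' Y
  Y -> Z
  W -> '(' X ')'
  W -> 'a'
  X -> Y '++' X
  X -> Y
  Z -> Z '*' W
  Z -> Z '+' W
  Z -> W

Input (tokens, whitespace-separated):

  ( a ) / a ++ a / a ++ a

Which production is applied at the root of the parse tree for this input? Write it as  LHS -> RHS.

[X [Y [Z [W ( [X [Y [Z [W a]]]] )]] / [Y [Z [W a]]]] ++ [X [Y [Z [W a]] / [Y [Z [W a]]]] ++ [X [Y [Z [W a]]]]]]

X -> Y '++' X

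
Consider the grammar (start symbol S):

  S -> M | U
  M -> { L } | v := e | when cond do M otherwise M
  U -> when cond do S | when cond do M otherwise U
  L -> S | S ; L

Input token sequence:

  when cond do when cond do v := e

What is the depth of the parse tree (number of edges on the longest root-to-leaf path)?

[S [U when cond do [S [U when cond do [S [M v := e]]]]]]

6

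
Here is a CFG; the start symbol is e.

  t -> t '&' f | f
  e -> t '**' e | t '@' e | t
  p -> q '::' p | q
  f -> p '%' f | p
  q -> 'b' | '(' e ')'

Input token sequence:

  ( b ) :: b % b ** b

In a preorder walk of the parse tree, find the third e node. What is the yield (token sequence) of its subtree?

b

[e [t [f [p [q ( [e [t [f [p [q b]]]]] )] :: [p [q b]]] % [f [p [q b]]]]] ** [e [t [f [p [q b]]]]]]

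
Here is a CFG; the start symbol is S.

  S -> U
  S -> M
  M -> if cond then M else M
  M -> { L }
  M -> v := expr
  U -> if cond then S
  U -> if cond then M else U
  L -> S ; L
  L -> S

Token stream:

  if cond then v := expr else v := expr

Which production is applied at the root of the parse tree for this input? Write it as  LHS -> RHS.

[S [M if cond then [M v := expr] else [M v := expr]]]

S -> M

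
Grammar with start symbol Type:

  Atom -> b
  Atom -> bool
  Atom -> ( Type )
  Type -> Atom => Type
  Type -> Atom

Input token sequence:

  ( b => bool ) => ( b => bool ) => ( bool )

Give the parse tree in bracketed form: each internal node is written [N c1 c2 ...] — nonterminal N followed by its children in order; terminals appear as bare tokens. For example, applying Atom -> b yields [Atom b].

[Type [Atom ( [Type [Atom b] => [Type [Atom bool]]] )] => [Type [Atom ( [Type [Atom b] => [Type [Atom bool]]] )] => [Type [Atom ( [Type [Atom bool]] )]]]]

Type
Atom => Type
( Type ) => Type
( Atom => Type ) => Type
( b => Type ) => Type
( b => Atom ) => Type
( b => bool ) => Type
( b => bool ) => Atom => Type
( b => bool ) => ( Type ) => Type
( b => bool ) => ( Atom => Type ) => Type
( b => bool ) => ( b => Type ) => Type
( b => bool ) => ( b => Atom ) => Type
( b => bool ) => ( b => bool ) => Type
( b => bool ) => ( b => bool ) => Atom
( b => bool ) => ( b => bool ) => ( Type )
( b => bool ) => ( b => bool ) => ( Atom )
( b => bool ) => ( b => bool ) => ( bool )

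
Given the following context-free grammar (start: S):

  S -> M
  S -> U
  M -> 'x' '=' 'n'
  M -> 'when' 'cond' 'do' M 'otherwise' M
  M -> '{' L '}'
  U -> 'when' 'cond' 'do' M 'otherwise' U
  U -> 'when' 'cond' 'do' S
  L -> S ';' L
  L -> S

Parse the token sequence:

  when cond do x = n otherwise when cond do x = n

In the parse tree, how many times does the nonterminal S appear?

2

[S [U when cond do [M x = n] otherwise [U when cond do [S [M x = n]]]]]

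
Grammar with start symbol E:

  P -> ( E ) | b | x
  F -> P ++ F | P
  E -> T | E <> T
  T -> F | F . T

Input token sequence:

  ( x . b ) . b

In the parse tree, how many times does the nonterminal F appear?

[E [T [F [P ( [E [T [F [P x]] . [T [F [P b]]]]] )]] . [T [F [P b]]]]]

4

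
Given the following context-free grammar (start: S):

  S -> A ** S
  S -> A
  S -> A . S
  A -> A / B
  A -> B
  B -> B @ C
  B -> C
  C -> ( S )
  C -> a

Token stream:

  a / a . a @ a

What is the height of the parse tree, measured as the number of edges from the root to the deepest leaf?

6

[S [A [A [B [C a]]] / [B [C a]]] . [S [A [B [B [C a]] @ [C a]]]]]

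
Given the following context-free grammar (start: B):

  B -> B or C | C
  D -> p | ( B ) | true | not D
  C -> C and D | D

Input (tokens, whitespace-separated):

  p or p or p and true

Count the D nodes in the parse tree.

4

[B [B [B [C [D p]]] or [C [D p]]] or [C [C [D p]] and [D true]]]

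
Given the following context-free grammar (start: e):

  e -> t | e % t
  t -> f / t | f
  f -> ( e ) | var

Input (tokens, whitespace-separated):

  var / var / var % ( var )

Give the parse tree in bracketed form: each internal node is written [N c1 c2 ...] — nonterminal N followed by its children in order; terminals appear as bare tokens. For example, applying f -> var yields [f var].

[e [e [t [f var] / [t [f var] / [t [f var]]]]] % [t [f ( [e [t [f var]]] )]]]

e
e % t
t % t
f / t % t
var / t % t
var / f / t % t
var / var / t % t
var / var / f % t
var / var / var % t
var / var / var % f
var / var / var % ( e )
var / var / var % ( t )
var / var / var % ( f )
var / var / var % ( var )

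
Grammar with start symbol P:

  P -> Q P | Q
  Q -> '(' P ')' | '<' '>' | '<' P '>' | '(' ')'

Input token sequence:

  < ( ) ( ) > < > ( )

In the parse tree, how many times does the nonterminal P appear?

5

[P [Q < [P [Q ( )] [P [Q ( )]]] >] [P [Q < >] [P [Q ( )]]]]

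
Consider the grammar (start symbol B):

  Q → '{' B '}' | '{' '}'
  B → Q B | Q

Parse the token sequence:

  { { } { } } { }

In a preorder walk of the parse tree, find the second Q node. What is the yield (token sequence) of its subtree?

[B [Q { [B [Q { }] [B [Q { }]]] }] [B [Q { }]]]

{ }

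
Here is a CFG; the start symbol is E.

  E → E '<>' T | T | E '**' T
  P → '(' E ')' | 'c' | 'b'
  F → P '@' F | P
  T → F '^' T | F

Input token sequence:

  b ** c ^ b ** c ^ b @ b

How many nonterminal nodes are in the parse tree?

20

[E [E [E [T [F [P b]]]] ** [T [F [P c]] ^ [T [F [P b]]]]] ** [T [F [P c]] ^ [T [F [P b] @ [F [P b]]]]]]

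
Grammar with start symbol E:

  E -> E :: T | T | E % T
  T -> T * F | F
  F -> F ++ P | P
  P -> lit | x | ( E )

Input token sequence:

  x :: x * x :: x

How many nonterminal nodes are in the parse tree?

15

[E [E [E [T [F [P x]]]] :: [T [T [F [P x]]] * [F [P x]]]] :: [T [F [P x]]]]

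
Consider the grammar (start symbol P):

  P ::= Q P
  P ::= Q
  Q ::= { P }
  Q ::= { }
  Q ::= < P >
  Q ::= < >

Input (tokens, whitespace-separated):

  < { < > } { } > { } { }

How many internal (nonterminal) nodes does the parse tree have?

[P [Q < [P [Q { [P [Q < >]] }] [P [Q { }]]] >] [P [Q { }] [P [Q { }]]]]

12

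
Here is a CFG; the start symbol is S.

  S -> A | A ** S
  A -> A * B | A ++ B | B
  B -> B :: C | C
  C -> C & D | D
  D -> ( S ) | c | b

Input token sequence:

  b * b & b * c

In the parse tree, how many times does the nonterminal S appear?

[S [A [A [A [B [C [D b]]]] * [B [C [C [D b]] & [D b]]]] * [B [C [D c]]]]]

1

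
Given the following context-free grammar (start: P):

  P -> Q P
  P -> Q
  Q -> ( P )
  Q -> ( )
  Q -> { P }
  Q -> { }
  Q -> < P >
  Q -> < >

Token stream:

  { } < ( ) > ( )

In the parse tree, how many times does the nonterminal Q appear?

4

[P [Q { }] [P [Q < [P [Q ( )]] >] [P [Q ( )]]]]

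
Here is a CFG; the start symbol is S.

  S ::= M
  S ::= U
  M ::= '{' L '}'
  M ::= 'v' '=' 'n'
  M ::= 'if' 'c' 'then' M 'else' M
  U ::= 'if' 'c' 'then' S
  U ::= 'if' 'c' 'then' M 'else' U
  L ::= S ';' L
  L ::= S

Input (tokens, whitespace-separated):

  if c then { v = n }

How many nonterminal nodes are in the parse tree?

7

[S [U if c then [S [M { [L [S [M v = n]]] }]]]]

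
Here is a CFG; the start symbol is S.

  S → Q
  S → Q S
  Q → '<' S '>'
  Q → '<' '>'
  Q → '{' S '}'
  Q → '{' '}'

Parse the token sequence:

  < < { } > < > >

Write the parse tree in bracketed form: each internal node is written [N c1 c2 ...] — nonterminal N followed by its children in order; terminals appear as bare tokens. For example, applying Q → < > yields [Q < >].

[S [Q < [S [Q < [S [Q { }]] >] [S [Q < >]]] >]]

S
Q
< S >
< Q S >
< < S > S >
< < Q > S >
< < { } > S >
< < { } > Q >
< < { } > < > >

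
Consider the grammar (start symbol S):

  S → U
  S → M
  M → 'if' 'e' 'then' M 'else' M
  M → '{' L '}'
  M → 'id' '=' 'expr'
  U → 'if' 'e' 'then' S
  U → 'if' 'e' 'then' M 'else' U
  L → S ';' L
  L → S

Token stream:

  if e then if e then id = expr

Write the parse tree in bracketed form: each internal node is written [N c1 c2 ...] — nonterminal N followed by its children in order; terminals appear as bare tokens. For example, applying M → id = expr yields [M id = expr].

S
U
if e then S
if e then U
if e then if e then S
if e then if e then M
if e then if e then id = expr

[S [U if e then [S [U if e then [S [M id = expr]]]]]]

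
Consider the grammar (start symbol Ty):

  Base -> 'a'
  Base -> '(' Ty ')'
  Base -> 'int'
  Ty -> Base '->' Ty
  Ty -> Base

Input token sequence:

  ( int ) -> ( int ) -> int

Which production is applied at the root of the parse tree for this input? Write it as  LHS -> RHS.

[Ty [Base ( [Ty [Base int]] )] -> [Ty [Base ( [Ty [Base int]] )] -> [Ty [Base int]]]]

Ty -> Base '->' Ty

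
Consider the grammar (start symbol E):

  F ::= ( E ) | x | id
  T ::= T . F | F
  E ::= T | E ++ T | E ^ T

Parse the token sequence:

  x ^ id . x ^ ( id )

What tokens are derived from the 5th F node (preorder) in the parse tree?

[E [E [E [T [F x]]] ^ [T [T [F id]] . [F x]]] ^ [T [F ( [E [T [F id]]] )]]]

id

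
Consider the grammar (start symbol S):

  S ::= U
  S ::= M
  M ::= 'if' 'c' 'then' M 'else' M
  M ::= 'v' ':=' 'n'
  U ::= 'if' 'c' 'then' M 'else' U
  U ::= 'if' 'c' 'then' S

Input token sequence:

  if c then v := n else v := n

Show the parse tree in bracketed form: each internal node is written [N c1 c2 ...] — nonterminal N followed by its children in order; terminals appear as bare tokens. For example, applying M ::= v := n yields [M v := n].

S
M
if c then M else M
if c then v := n else M
if c then v := n else v := n

[S [M if c then [M v := n] else [M v := n]]]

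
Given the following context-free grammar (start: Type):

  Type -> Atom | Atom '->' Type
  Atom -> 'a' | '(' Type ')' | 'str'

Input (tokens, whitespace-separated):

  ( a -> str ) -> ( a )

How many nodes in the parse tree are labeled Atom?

5

[Type [Atom ( [Type [Atom a] -> [Type [Atom str]]] )] -> [Type [Atom ( [Type [Atom a]] )]]]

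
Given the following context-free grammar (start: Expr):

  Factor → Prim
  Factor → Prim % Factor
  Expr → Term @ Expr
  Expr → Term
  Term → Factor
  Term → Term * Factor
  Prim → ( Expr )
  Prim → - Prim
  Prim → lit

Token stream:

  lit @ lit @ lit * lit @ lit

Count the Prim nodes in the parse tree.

5

[Expr [Term [Factor [Prim lit]]] @ [Expr [Term [Factor [Prim lit]]] @ [Expr [Term [Term [Factor [Prim lit]]] * [Factor [Prim lit]]] @ [Expr [Term [Factor [Prim lit]]]]]]]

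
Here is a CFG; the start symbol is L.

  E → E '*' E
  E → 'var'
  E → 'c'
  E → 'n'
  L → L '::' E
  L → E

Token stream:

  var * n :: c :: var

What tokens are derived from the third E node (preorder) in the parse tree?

n

[L [L [L [E [E var] * [E n]]] :: [E c]] :: [E var]]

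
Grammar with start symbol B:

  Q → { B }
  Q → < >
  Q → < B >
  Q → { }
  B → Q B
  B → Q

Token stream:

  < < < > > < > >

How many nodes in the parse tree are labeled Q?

[B [Q < [B [Q < [B [Q < >]] >] [B [Q < >]]] >]]

4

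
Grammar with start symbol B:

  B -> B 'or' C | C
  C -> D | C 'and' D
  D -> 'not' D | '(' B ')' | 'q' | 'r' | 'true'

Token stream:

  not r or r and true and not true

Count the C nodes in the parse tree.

[B [B [C [D not [D r]]]] or [C [C [C [D r]] and [D true]] and [D not [D true]]]]

4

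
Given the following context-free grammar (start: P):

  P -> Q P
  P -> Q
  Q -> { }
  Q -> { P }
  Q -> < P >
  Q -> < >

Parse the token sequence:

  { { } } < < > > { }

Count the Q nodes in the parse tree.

5

[P [Q { [P [Q { }]] }] [P [Q < [P [Q < >]] >] [P [Q { }]]]]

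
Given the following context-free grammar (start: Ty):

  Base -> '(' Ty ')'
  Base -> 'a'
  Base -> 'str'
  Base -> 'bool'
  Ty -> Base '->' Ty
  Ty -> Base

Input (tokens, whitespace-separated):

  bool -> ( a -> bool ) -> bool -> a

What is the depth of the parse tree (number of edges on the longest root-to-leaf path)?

[Ty [Base bool] -> [Ty [Base ( [Ty [Base a] -> [Ty [Base bool]]] )] -> [Ty [Base bool] -> [Ty [Base a]]]]]

6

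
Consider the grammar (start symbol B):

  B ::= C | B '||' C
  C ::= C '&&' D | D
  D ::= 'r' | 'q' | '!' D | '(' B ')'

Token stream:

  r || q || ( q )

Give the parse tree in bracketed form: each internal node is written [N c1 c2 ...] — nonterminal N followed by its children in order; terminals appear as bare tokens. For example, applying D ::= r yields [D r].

B
B || C
B || C || C
C || C || C
D || C || C
r || C || C
r || D || C
r || q || C
r || q || D
r || q || ( B )
r || q || ( C )
r || q || ( D )
r || q || ( q )

[B [B [B [C [D r]]] || [C [D q]]] || [C [D ( [B [C [D q]]] )]]]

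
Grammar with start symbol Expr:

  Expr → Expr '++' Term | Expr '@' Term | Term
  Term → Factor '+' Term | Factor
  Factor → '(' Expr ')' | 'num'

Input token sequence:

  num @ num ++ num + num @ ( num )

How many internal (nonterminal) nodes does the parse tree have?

17

[Expr [Expr [Expr [Expr [Term [Factor num]]] @ [Term [Factor num]]] ++ [Term [Factor num] + [Term [Factor num]]]] @ [Term [Factor ( [Expr [Term [Factor num]]] )]]]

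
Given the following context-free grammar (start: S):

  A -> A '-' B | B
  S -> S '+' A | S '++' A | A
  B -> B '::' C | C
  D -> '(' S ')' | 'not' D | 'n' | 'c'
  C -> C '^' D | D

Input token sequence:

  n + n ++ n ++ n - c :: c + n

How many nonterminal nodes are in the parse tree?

[S [S [S [S [S [A [B [C [D n]]]]] + [A [B [C [D n]]]]] ++ [A [B [C [D n]]]]] ++ [A [A [B [C [D n]]]] - [B [B [C [D c]]] :: [C [D c]]]]] + [A [B [C [D n]]]]]

32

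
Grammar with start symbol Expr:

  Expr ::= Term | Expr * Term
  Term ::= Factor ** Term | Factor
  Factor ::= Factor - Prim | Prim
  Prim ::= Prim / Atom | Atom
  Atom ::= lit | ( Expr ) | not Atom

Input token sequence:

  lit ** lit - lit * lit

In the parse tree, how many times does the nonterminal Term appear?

[Expr [Expr [Term [Factor [Prim [Atom lit]]] ** [Term [Factor [Factor [Prim [Atom lit]]] - [Prim [Atom lit]]]]]] * [Term [Factor [Prim [Atom lit]]]]]

3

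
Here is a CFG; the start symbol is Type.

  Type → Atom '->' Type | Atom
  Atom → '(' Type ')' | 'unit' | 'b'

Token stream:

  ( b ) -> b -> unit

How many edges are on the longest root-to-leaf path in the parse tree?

[Type [Atom ( [Type [Atom b]] )] -> [Type [Atom b] -> [Type [Atom unit]]]]

4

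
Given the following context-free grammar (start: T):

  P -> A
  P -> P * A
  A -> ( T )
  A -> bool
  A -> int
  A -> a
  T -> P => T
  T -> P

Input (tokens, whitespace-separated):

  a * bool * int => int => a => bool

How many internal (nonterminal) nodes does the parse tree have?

[T [P [P [P [A a]] * [A bool]] * [A int]] => [T [P [A int]] => [T [P [A a]] => [T [P [A bool]]]]]]

16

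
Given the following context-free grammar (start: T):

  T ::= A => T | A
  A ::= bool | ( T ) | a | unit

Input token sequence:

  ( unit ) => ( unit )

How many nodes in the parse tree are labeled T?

4

[T [A ( [T [A unit]] )] => [T [A ( [T [A unit]] )]]]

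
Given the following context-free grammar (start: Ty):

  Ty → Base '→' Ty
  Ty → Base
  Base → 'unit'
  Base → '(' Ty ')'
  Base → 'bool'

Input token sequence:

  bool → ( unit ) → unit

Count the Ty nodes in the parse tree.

[Ty [Base bool] → [Ty [Base ( [Ty [Base unit]] )] → [Ty [Base unit]]]]

4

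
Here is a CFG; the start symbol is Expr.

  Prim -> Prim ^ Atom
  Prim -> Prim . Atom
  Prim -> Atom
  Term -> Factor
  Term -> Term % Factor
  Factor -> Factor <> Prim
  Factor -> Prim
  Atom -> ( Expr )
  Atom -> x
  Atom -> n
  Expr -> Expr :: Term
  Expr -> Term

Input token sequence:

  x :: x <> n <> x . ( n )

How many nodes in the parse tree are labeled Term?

3

[Expr [Expr [Term [Factor [Prim [Atom x]]]]] :: [Term [Factor [Factor [Factor [Prim [Atom x]]] <> [Prim [Atom n]]] <> [Prim [Prim [Atom x]] . [Atom ( [Expr [Term [Factor [Prim [Atom n]]]]] )]]]]]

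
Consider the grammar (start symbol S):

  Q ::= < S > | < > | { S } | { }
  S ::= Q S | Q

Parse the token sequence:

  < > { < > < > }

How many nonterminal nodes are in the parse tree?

[S [Q < >] [S [Q { [S [Q < >] [S [Q < >]]] }]]]

8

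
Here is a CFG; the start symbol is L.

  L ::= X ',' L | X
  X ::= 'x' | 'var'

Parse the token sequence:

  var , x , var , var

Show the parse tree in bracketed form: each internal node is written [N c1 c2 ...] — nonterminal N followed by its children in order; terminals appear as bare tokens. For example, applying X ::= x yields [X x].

L
X , L
var , L
var , X , L
var , x , L
var , x , X , L
var , x , var , L
var , x , var , X
var , x , var , var

[L [X var] , [L [X x] , [L [X var] , [L [X var]]]]]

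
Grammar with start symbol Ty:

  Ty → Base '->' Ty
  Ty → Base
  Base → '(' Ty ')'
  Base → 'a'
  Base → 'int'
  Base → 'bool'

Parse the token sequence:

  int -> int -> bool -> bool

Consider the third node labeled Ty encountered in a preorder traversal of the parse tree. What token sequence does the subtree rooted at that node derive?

bool -> bool

[Ty [Base int] -> [Ty [Base int] -> [Ty [Base bool] -> [Ty [Base bool]]]]]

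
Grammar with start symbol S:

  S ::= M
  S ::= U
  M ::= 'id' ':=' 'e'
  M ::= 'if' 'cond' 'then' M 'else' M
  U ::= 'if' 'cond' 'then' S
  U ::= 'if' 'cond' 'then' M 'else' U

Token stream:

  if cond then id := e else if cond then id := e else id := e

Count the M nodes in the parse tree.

5

[S [M if cond then [M id := e] else [M if cond then [M id := e] else [M id := e]]]]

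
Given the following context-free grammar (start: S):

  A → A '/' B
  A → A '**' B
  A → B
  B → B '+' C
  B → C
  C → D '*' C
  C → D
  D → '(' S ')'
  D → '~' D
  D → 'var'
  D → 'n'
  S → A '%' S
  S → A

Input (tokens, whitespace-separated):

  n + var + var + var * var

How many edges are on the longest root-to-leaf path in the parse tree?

[S [A [B [B [B [B [C [D n]]] + [C [D var]]] + [C [D var]]] + [C [D var] * [C [D var]]]]]]

8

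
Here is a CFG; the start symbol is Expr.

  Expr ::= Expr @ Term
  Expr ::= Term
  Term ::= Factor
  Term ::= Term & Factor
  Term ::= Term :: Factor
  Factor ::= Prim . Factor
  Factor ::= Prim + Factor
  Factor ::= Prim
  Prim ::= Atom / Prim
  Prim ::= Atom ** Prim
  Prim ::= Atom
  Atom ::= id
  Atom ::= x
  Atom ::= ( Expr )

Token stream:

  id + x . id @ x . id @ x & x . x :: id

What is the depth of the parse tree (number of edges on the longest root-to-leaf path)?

9

[Expr [Expr [Expr [Term [Factor [Prim [Atom id]] + [Factor [Prim [Atom x]] . [Factor [Prim [Atom id]]]]]]] @ [Term [Factor [Prim [Atom x]] . [Factor [Prim [Atom id]]]]]] @ [Term [Term [Term [Factor [Prim [Atom x]]]] & [Factor [Prim [Atom x]] . [Factor [Prim [Atom x]]]]] :: [Factor [Prim [Atom id]]]]]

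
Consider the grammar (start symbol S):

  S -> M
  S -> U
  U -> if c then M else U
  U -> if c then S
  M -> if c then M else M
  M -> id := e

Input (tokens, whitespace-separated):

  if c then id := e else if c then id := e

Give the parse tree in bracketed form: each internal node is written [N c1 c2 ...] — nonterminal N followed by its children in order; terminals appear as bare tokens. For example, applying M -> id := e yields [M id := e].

S
U
if c then M else U
if c then id := e else U
if c then id := e else if c then S
if c then id := e else if c then M
if c then id := e else if c then id := e

[S [U if c then [M id := e] else [U if c then [S [M id := e]]]]]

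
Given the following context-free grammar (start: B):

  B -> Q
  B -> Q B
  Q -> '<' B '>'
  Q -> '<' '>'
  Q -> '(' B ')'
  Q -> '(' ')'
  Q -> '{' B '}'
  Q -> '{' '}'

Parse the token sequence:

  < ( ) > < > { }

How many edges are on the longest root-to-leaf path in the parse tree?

4

[B [Q < [B [Q ( )]] >] [B [Q < >] [B [Q { }]]]]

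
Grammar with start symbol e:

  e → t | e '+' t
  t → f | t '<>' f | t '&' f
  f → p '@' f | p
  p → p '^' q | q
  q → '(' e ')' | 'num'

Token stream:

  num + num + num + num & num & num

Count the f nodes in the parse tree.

6

[e [e [e [e [t [f [p [q num]]]]] + [t [f [p [q num]]]]] + [t [f [p [q num]]]]] + [t [t [t [f [p [q num]]]] & [f [p [q num]]]] & [f [p [q num]]]]]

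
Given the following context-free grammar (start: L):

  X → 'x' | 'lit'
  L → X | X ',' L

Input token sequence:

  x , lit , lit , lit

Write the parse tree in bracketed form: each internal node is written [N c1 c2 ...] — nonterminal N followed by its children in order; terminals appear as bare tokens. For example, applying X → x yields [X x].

[L [X x] , [L [X lit] , [L [X lit] , [L [X lit]]]]]

L
X , L
x , L
x , X , L
x , lit , L
x , lit , X , L
x , lit , lit , L
x , lit , lit , X
x , lit , lit , lit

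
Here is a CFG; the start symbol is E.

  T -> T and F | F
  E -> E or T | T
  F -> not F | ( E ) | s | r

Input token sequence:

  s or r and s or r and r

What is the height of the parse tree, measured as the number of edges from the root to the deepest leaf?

[E [E [E [T [F s]]] or [T [T [F r]] and [F s]]] or [T [T [F r]] and [F r]]]

5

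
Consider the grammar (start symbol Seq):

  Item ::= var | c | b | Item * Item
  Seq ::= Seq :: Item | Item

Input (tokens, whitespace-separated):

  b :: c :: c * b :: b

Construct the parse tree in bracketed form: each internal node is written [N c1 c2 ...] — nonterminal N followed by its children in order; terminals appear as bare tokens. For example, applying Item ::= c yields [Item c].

[Seq [Seq [Seq [Seq [Item b]] :: [Item c]] :: [Item [Item c] * [Item b]]] :: [Item b]]

Seq
Seq :: Item
Seq :: Item :: Item
Seq :: Item :: Item :: Item
Item :: Item :: Item :: Item
b :: Item :: Item :: Item
b :: c :: Item :: Item
b :: c :: Item * Item :: Item
b :: c :: c * Item :: Item
b :: c :: c * b :: Item
b :: c :: c * b :: b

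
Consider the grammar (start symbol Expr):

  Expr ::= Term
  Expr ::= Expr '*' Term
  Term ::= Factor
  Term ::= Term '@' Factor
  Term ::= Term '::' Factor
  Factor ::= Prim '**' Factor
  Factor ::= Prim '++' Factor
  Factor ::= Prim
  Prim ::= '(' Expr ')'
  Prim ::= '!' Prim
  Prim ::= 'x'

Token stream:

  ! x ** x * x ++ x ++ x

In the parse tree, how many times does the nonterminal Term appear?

[Expr [Expr [Term [Factor [Prim ! [Prim x]] ** [Factor [Prim x]]]]] * [Term [Factor [Prim x] ++ [Factor [Prim x] ++ [Factor [Prim x]]]]]]

2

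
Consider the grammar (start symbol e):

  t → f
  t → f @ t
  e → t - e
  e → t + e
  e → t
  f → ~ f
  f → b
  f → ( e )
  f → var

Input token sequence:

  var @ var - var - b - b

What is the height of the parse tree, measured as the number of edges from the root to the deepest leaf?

[e [t [f var] @ [t [f var]]] - [e [t [f var]] - [e [t [f b]] - [e [t [f b]]]]]]

6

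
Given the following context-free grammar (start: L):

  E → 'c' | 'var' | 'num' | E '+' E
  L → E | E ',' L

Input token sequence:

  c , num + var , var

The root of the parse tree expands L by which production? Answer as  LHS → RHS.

L → E ',' L

[L [E c] , [L [E [E num] + [E var]] , [L [E var]]]]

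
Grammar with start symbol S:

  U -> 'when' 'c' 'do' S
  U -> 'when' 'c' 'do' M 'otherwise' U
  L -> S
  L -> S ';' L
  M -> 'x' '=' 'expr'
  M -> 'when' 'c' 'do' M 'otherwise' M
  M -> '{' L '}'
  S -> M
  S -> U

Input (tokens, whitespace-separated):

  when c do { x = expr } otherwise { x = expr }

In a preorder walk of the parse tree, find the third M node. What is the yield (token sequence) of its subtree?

[S [M when c do [M { [L [S [M x = expr]]] }] otherwise [M { [L [S [M x = expr]]] }]]]

x = expr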